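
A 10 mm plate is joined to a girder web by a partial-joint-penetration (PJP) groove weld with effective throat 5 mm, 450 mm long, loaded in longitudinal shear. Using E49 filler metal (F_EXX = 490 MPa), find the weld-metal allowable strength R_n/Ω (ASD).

R_n/Ω ≈ 331 kN

Effective throat (given) t_e = 5 mm.
A_we = 5 × 450 = 2250 mm².
F_nw = 0.6 F_EXX = 294 MPa.
R_n/Ω = (294 × 2250) / 2.0 × 10⁻³ = 330.8 kN.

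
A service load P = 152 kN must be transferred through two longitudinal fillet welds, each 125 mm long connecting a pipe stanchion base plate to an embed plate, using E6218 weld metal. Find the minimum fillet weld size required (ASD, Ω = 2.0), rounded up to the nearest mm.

w = 5 mm

E62XX → F_EXX = 620 MPa.
Total weld length L = 250 mm.
Required throat t_e = P × Ω / (0.6 F_EXX × L) = 152 × 2.0 / (0.6 × 620 × 250 × 10⁻³) = 3.269 mm.
Required leg w = t_e / 0.707 = 4.624 mm → use 5 mm.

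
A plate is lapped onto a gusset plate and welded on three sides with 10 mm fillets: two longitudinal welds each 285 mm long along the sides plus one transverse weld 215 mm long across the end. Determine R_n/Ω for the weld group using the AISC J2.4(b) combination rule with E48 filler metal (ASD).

R_n/Ω ≈ 822 kN

E48XX → F_EXX = 480 MPa.
t_e = 0.707 × 10 = 7.07 mm.
R_nwl = 0.6 × 480 × 7.07 × 570 × 10⁻³ = 1161 kN (longitudinal, 2 welds).
R_nwt = 0.6 × 480 × 7.07 × 215 × 10⁻³ = 437.8 kN (transverse, base value).
(i) R_nwl + R_nwt = 1598 kN; (ii) 0.85 R_nwl + 1.5 R_nwt = 1643 kN.
R_n = max = 1643 kN [governs: (ii)]; R_n/Ω = 821.6 kN.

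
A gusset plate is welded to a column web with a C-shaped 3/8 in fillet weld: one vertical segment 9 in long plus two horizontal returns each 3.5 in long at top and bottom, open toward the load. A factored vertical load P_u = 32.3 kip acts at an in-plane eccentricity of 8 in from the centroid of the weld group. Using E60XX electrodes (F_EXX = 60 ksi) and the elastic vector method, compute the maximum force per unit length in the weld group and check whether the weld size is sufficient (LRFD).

Total weld length L_w = 16 in. Treat welds as unit-width lines.
Centroid: x̄ = 2×3.5×1.75 / 16 = 0.7656 in from the vertical weld.
Polar moment about centroid: J = I_x + I_y = [9³/12 + 2×3.5×4.5²] + [9×0.7656² + 2(3.5³/12 + 3.5×0.9844²)] = 221.7 in³.
Direct shear f_v = P/L_w = 32.3 / 16 = 2.019 kip/in (vertical).
Torsion M = P·e = 32.3 × 8 = 258.4 kip·in.
Critical point at (x, y) = (2.734, 4.5) from centroid. f_tx = M·y/J = 5.245 kip/in; f_ty = M·x/J = 3.187 kip/in.
Resultant f_max = √[f_tx² + (f_v + f_ty)²] = √[5.245² + (2.019 + 3.187)²] = 7.39 kip/in.
Capacity per unit length: φr_n = 0.75 × 0.6 × 60 × (0.707 × 0.375) = 7.158 kip/in.
7.39 > 7.158 → NOT adequate.

f_max ≈ 7.39 kip/in; NOT adequate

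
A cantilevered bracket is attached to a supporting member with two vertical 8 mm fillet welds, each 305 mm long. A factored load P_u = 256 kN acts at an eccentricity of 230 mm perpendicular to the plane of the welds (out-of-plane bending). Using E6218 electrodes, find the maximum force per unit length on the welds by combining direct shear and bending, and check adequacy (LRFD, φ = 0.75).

E62XX → F_EXX = 620 MPa.
L_w = 2 × 305 = 610 mm; section modulus (unit throat) S = 2 × L²/6 = 31010 mm².
Direct shear f_v = P/L_w = 256×10³/610 = 419.7 N/mm.
Moment M = P × e = 256×10³ × 230 = 58880000 N·mm; bending f_b = M/S = 1899 N/mm.
f_max = √(f_v² + f_b²) = √(419.7² + 1899²) = 1945 N/mm.
φr_n = 0.75 × 0.6 × 620 × (0.707 × 8) = 1578 N/mm → NOT adequate.

f_max ≈ 1940 N/mm; NOT adequate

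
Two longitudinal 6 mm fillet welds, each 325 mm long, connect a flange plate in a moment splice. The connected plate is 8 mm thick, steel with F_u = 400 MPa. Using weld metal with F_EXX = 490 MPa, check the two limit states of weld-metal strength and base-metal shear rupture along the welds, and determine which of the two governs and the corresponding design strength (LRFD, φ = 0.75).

t_e = 0.707 × 6 = 4.242 mm; L = 650 mm.
Weld metal: φR_n = 0.75 × 0.6 × 490 × 4.242 × 650 × 10⁻³ = 608 kN.
Base metal (shear rupture): φR_n = 0.75 × 0.6 × 400 × 8 × 650 × 10⁻³ = 936 kN.
Governing: weld metal.

φR_n ≈ 608 kN (weld metal governs)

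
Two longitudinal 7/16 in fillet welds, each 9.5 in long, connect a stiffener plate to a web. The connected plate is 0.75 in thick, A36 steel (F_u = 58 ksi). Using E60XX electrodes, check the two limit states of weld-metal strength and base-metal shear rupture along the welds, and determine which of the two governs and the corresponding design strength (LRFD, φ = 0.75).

E60XX → F_EXX = 60 ksi.
t_e = 0.707 × 0.4375 = 0.3093 in; L = 19 in.
Weld metal: φR_n = 0.75 × 0.6 × 60 × 0.3093 × 19 = 158.7 kip.
Base metal (shear rupture): φR_n = 0.75 × 0.6 × 58 × 0.75 × 19 = 371.9 kip.
Governing: weld metal.

φR_n ≈ 159 kip (weld metal governs)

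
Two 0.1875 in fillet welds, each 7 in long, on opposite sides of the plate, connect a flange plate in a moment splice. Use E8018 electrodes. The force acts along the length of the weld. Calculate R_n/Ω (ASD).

E80XX → F_EXX = 80 ksi.
Effective throat t_e = 0.707 × 0.1875 = 0.1326 in.
Total length L = 14 in; A_we = 0.1326 × 14 = 1.856 in².
F_nw = 0.6 F_EXX = 0.6 × 80 = 48 ksi.
R_n = 48 × 1.856 = 89.08 kips; R_n/Ω = 89.08/2.0 = 44.54 kips.

R_n/Ω ≈ 44.5 kips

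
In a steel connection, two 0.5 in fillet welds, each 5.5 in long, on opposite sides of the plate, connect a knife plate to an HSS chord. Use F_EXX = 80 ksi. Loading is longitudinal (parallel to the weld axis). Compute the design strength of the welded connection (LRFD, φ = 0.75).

Effective throat t_e = 0.707 × 0.5 = 0.3535 in.
Total length L = 11 in; A_we = 0.3535 × 11 = 3.888 in².
F_nw = 0.6 F_EXX = 0.6 × 80 = 48 ksi.
φR_n = 0.75 × 48 × 3.888 = 140 kip.

φR_n ≈ 140 kip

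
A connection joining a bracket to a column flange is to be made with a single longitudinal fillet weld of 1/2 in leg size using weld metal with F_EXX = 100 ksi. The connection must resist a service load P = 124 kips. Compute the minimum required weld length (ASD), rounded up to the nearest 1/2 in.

L = 12 in

Throat t_e = 0.707 × 0.5 = 0.3535 in.
r_n/Ω = (0.6 × 100 × 0.3535) / 2.0 = 10.6 kip/in.
L_req = P / (r_n/Ω) = 124 / 10.6 = 11.69 in total.
Round up → use L = 12 in.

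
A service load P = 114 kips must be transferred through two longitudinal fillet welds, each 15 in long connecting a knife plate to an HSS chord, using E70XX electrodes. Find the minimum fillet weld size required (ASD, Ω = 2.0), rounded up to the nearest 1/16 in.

w = 5/16 in

E70XX → F_EXX = 70 ksi.
Total weld length L = 30 in.
Required throat t_e = P × Ω / (0.6 F_EXX × L) = 114 × 2.0 / (0.6 × 70 × 30) = 0.181 in.
Required leg w = t_e / 0.707 = 0.2559 in → use 5/16 in.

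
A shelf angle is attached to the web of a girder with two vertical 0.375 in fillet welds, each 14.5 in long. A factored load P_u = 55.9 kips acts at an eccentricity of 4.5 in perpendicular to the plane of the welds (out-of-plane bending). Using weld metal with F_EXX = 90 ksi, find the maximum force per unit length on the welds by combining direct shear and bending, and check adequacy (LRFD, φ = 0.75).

f_max ≈ 4.07 kip/in; adequate

L_w = 2 × 14.5 = 29 in; section modulus (unit throat) S = 2 × L²/6 = 70.08 in².
Direct shear f_v = P/L_w = 55.9/29 = 1.928 kip/in.
Moment M = P × e = 55.9 × 4.5 = 251.55 kip·in; bending f_b = M/S = 3.589 kip/in.
f_max = √(f_v² + f_b²) = √(1.928² + 3.589²) = 4.074 kip/in.
φr_n = 0.75 × 0.6 × 90 × (0.707 × 0.375) = 10.74 kip/in → adequate.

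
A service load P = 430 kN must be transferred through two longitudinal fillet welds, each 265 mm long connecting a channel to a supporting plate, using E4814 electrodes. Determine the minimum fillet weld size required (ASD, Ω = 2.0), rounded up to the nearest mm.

E48XX → F_EXX = 480 MPa.
Total weld length L = 530 mm.
Required throat t_e = P × Ω / (0.6 F_EXX × L) = 430 × 2.0 / (0.6 × 480 × 530 × 10⁻³) = 5.634 mm.
Required leg w = t_e / 0.707 = 7.969 mm → use 8 mm.

w = 8 mm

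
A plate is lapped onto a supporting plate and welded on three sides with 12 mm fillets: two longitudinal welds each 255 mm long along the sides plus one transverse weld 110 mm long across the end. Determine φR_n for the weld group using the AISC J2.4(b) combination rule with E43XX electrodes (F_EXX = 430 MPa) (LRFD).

φR_n ≈ 1020 kN

t_e = 0.707 × 12 = 8.484 mm.
R_nwl = 0.6 × 430 × 8.484 × 510 × 10⁻³ = 1116 kN (longitudinal, 2 welds).
R_nwt = 0.6 × 430 × 8.484 × 110 × 10⁻³ = 240.8 kN (transverse, base value).
(i) R_nwl + R_nwt = 1357 kN; (ii) 0.85 R_nwl + 1.5 R_nwt = 1310 kN.
R_n = max = 1357 kN [governs: (i)]; φR_n = 1018 kN.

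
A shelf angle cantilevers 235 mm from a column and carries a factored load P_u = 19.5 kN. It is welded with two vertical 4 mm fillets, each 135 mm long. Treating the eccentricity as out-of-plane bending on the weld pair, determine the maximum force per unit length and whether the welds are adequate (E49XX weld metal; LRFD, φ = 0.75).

E49XX → F_EXX = 490 MPa.
L_w = 2 × 135 = 270 mm; section modulus (unit throat) S = 2 × L²/6 = 6075 mm².
Direct shear f_v = P/L_w = 19.5×10³/270 = 72.22 N/mm.
Moment M = P × e = 19.5×10³ × 235 = 4582500 N·mm; bending f_b = M/S = 754.3 N/mm.
f_max = √(f_v² + f_b²) = √(72.22² + 754.3²) = 757.8 N/mm.
φr_n = 0.75 × 0.6 × 490 × (0.707 × 4) = 623.6 N/mm → NOT adequate.

f_max ≈ 758 N/mm; NOT adequate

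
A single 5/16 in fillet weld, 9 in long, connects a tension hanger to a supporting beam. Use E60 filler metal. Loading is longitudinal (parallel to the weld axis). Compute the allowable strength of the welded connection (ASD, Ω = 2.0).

E60XX → F_EXX = 60 ksi.
Effective throat t_e = 0.707 × 0.3125 = 0.2209 in.
Total length L = 9 in; A_we = 0.2209 × 9 = 1.988 in².
F_nw = 0.6 F_EXX = 0.6 × 60 = 36 ksi.
R_n = 36 × 1.988 = 71.58 kips; R_n/Ω = 71.58/2.0 = 35.79 kips.

R_n/Ω ≈ 35.8 kips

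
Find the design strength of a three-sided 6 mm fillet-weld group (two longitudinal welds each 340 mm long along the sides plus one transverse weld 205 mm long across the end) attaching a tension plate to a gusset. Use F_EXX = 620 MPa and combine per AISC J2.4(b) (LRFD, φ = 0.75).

φR_n ≈ 1050 kN

t_e = 0.707 × 6 = 4.242 mm.
R_nwl = 0.6 × 620 × 4.242 × 680 × 10⁻³ = 1073 kN (longitudinal, 2 welds).
R_nwt = 0.6 × 620 × 4.242 × 205 × 10⁻³ = 323.5 kN (transverse, base value).
(i) R_nwl + R_nwt = 1397 kN; (ii) 0.85 R_nwl + 1.5 R_nwt = 1397 kN.
R_n = max = 1397 kN [governs: (ii)]; φR_n = 1048 kN.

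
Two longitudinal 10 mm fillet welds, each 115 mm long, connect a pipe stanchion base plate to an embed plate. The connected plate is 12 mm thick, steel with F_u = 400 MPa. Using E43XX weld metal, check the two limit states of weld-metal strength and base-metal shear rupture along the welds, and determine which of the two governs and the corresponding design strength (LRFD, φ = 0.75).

φR_n ≈ 315 kN (weld metal governs)

E43XX → F_EXX = 430 MPa.
t_e = 0.707 × 10 = 7.07 mm; L = 230 mm.
Weld metal: φR_n = 0.75 × 0.6 × 430 × 7.07 × 230 × 10⁻³ = 314.7 kN.
Base metal (shear rupture): φR_n = 0.75 × 0.6 × 400 × 12 × 230 × 10⁻³ = 496.8 kN.
Governing: weld metal.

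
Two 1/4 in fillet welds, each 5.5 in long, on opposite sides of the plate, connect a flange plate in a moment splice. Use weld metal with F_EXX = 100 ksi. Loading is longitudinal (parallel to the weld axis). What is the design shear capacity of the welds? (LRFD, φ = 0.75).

φR_n ≈ 87.5 kip

Effective throat t_e = 0.707 × 0.25 = 0.1767 in.
Total length L = 11 in; A_we = 0.1767 × 11 = 1.944 in².
F_nw = 0.6 F_EXX = 0.6 × 100 = 60 ksi.
φR_n = 0.75 × 60 × 1.944 = 87.49 kip.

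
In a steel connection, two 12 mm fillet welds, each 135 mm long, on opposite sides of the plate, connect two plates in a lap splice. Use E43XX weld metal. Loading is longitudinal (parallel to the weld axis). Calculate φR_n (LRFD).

E43XX → F_EXX = 430 MPa.
Effective throat t_e = 0.707 × 12 = 8.484 mm.
Total length L = 270 mm; A_we = 8.484 × 270 = 2291 mm².
F_nw = 0.6 F_EXX = 0.6 × 430 = 258 MPa.
φR_n = 0.75 × 258 × 2291 × 10⁻³ = 443.2 kN.

φR_n ≈ 443 kN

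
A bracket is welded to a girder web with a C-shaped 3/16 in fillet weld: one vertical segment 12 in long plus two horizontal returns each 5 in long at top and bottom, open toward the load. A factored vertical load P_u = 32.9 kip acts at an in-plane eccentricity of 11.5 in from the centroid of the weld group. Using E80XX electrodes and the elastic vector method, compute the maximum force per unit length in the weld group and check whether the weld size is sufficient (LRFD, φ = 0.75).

E80XX → F_EXX = 80 ksi.
Total weld length L_w = 22 in. Treat welds as unit-width lines.
Centroid: x̄ = 2×5×2.5 / 22 = 1.136 in from the vertical weld.
Polar moment about centroid: J = I_x + I_y = [12³/12 + 2×5×6²] + [12×1.136² + 2(5³/12 + 5×1.364²)] = 558.9 in³.
Direct shear f_v = P/L_w = 32.9 / 22 = 1.495 kip/in (vertical).
Torsion M = P·e = 32.9 × 11.5 = 378.35 kip·in.
Critical point at (x, y) = (3.864, 6) from centroid. f_tx = M·y/J = 4.062 kip/in; f_ty = M·x/J = 2.615 kip/in.
Resultant f_max = √[f_tx² + (f_v + f_ty)²] = √[4.062² + (1.495 + 2.615)²] = 5.779 kip/in.
Capacity per unit length: φr_n = 0.75 × 0.6 × 80 × (0.707 × 0.1875) = 4.772 kip/in.
5.779 > 4.772 → NOT adequate.

f_max ≈ 5.78 kip/in; NOT adequate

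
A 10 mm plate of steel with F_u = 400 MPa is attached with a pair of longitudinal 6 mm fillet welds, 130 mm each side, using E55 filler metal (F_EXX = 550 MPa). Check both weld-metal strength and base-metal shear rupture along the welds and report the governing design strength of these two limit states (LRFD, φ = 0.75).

t_e = 0.707 × 6 = 4.242 mm; L = 260 mm.
Weld metal: φR_n = 0.75 × 0.6 × 550 × 4.242 × 260 × 10⁻³ = 273 kN.
Base metal (shear rupture): φR_n = 0.75 × 0.6 × 400 × 10 × 260 × 10⁻³ = 468 kN.
Governing: weld metal.

φR_n ≈ 273 kN (weld metal governs)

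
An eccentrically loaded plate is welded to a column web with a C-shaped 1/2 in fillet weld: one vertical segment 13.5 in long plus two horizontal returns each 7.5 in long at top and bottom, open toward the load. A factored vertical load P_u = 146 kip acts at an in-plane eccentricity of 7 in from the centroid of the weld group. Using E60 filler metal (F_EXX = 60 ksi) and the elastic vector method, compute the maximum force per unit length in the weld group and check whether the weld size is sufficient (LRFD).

Total weld length L_w = 28.5 in. Treat welds as unit-width lines.
Centroid: x̄ = 2×7.5×3.75 / 28.5 = 1.974 in from the vertical weld.
Polar moment about centroid: J = I_x + I_y = [13.5³/12 + 2×7.5×6.75²] + [13.5×1.974² + 2(7.5³/12 + 7.5×1.776²)] = 1059 in³.
Direct shear f_v = P/L_w = 146 / 28.5 = 5.123 kip/in (vertical).
Torsion M = P·e = 146 × 7 = 1022 kip·in.
Critical point at (x, y) = (5.526, 6.75) from centroid. f_tx = M·y/J = 6.516 kip/in; f_ty = M·x/J = 5.335 kip/in.
Resultant f_max = √[f_tx² + (f_v + f_ty)²] = √[6.516² + (5.123 + 5.335)²] = 12.32 kip/in.
Capacity per unit length: φr_n = 0.75 × 0.6 × 60 × (0.707 × 0.5) = 9.544 kip/in.
12.32 > 9.544 → NOT adequate.

f_max ≈ 12.3 kip/in; NOT adequate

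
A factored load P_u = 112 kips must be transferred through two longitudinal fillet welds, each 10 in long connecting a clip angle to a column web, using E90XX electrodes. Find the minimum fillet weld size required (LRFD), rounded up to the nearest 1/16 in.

E90XX → F_EXX = 90 ksi.
Total weld length L = 20 in.
Required throat t_e = P_u / (φ × 0.6 F_EXX × L) = 112 / (0.75 × 0.6 × 90 × 20) = 0.1383 in.
Required leg w = t_e / 0.707 = 0.1956 in → use 1/4 in.

w = 1/4 in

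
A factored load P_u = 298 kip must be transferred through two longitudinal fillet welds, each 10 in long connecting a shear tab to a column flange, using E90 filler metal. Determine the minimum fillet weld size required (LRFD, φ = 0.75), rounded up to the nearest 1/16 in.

E90XX → F_EXX = 90 ksi.
Total weld length L = 20 in.
Required throat t_e = P_u / (φ × 0.6 F_EXX × L) = 298 / (0.75 × 0.6 × 90 × 20) = 0.3679 in.
Required leg w = t_e / 0.707 = 0.5204 in → use 9/16 in.

w = 9/16 in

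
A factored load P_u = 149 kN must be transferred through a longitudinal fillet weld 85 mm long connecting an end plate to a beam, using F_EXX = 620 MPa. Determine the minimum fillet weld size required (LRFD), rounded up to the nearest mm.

Total weld length L = 85 mm.
Required throat t_e = P_u / (φ × 0.6 F_EXX × L) = 149 / (0.75 × 0.6 × 620 × 85 × 10⁻³) = 6.283 mm.
Required leg w = t_e / 0.707 = 8.887 mm → use 9 mm.

w = 9 mm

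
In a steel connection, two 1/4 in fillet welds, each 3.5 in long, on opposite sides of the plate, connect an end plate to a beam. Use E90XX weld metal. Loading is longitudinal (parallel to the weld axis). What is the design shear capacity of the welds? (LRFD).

φR_n ≈ 50.1 kip

E90XX → F_EXX = 90 ksi.
Effective throat t_e = 0.707 × 0.25 = 0.1767 in.
Total length L = 7 in; A_we = 0.1767 × 7 = 1.237 in².
F_nw = 0.6 F_EXX = 0.6 × 90 = 54 ksi.
φR_n = 0.75 × 54 × 1.237 = 50.11 kip.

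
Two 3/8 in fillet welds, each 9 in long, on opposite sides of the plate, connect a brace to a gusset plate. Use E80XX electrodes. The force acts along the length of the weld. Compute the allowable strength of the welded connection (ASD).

R_n/Ω ≈ 115 kip

E80XX → F_EXX = 80 ksi.
Effective throat t_e = 0.707 × 0.375 = 0.2651 in.
Total length L = 18 in; A_we = 0.2651 × 18 = 4.772 in².
F_nw = 0.6 F_EXX = 0.6 × 80 = 48 ksi.
R_n = 48 × 4.772 = 229.1 kip; R_n/Ω = 229.1/2.0 = 114.5 kip.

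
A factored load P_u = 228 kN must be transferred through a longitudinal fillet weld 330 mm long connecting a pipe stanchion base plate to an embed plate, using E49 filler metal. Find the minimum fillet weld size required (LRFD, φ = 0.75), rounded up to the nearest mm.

w = 5 mm

E49XX → F_EXX = 490 MPa.
Total weld length L = 330 mm.
Required throat t_e = P_u / (φ × 0.6 F_EXX × L) = 228 / (0.75 × 0.6 × 490 × 330 × 10⁻³) = 3.133 mm.
Required leg w = t_e / 0.707 = 4.432 mm → use 5 mm.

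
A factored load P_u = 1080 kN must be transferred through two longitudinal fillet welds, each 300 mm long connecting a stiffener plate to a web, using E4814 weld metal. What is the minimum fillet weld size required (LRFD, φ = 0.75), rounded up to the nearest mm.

w = 12 mm

E48XX → F_EXX = 480 MPa.
Total weld length L = 600 mm.
Required throat t_e = P_u / (φ × 0.6 F_EXX × L) = 1080 / (0.75 × 0.6 × 480 × 600 × 10⁻³) = 8.333 mm.
Required leg w = t_e / 0.707 = 11.79 mm → use 12 mm.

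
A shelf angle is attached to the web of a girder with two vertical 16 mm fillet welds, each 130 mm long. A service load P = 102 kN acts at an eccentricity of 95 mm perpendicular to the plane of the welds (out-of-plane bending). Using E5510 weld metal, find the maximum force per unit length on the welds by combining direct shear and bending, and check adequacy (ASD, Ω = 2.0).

f_max ≈ 1760 N/mm; adequate

E55XX → F_EXX = 550 MPa.
L_w = 2 × 130 = 260 mm; section modulus (unit throat) S = 2 × L²/6 = 5633 mm².
Direct shear f_v = P/L_w = 102×10³/260 = 392.3 N/mm.
Moment M = P × e = 102×10³ × 95 = 9690000 N·mm; bending f_b = M/S = 1720 N/mm.
f_max = √(f_v² + f_b²) = √(392.3² + 1720²) = 1764 N/mm.
r_n/Ω = (1/2.0) × 0.6 × 550 × (0.707 × 16) = 1866 N/mm → adequate.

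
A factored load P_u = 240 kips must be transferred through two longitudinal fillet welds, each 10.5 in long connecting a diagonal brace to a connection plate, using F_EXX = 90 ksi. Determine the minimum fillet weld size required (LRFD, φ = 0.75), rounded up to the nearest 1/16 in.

w = 7/16 in

Total weld length L = 21 in.
Required throat t_e = P_u / (φ × 0.6 F_EXX × L) = 240 / (0.75 × 0.6 × 90 × 21) = 0.2822 in.
Required leg w = t_e / 0.707 = 0.3991 in → use 7/16 in.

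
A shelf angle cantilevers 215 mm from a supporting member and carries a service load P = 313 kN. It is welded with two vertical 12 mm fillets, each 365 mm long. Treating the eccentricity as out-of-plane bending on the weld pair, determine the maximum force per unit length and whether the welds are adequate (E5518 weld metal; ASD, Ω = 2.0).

f_max ≈ 1570 N/mm; NOT adequate

E55XX → F_EXX = 550 MPa.
L_w = 2 × 365 = 730 mm; section modulus (unit throat) S = 2 × L²/6 = 44410 mm².
Direct shear f_v = P/L_w = 313×10³/730 = 428.8 N/mm.
Moment M = P × e = 313×10³ × 215 = 67295000 N·mm; bending f_b = M/S = 1515 N/mm.
f_max = √(f_v² + f_b²) = √(428.8² + 1515²) = 1575 N/mm.
r_n/Ω = (1/2.0) × 0.6 × 550 × (0.707 × 12) = 1400 N/mm → NOT adequate.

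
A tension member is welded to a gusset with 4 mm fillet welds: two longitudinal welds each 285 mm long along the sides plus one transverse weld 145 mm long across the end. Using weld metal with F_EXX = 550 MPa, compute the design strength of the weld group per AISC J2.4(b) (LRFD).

φR_n ≈ 500 kN

t_e = 0.707 × 4 = 2.828 mm.
R_nwl = 0.6 × 550 × 2.828 × 570 × 10⁻³ = 531.9 kN (longitudinal, 2 welds).
R_nwt = 0.6 × 550 × 2.828 × 145 × 10⁻³ = 135.3 kN (transverse, base value).
(i) R_nwl + R_nwt = 667.3 kN; (ii) 0.85 R_nwl + 1.5 R_nwt = 655.1 kN.
R_n = max = 667.3 kN [governs: (i)]; φR_n = 500.4 kN.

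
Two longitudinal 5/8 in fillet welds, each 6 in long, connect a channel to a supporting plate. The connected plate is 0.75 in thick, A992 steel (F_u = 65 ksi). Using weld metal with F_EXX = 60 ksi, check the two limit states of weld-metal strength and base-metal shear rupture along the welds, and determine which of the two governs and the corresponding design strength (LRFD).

φR_n ≈ 143 kips (weld metal governs)

t_e = 0.707 × 0.625 = 0.4419 in; L = 12 in.
Weld metal: φR_n = 0.75 × 0.6 × 60 × 0.4419 × 12 = 143.2 kips.
Base metal (shear rupture): φR_n = 0.75 × 0.6 × 65 × 0.75 × 12 = 263.2 kips.
Governing: weld metal.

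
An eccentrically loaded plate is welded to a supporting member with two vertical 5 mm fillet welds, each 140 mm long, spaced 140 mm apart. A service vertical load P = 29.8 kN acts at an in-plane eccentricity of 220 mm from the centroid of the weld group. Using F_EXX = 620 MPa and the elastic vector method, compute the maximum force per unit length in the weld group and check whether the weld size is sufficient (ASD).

Total weld length L_w = 280 mm. Treat welds as unit-width lines.
Polar moment about centroid: J = 2[d³/12 + d(b/2)²] = 2[140³/12 + 140×70²] = 1829000 mm³.
Direct shear f_v = P/L_w = 29.8×10³ / 280 = 106.4 N/mm (vertical).
Torsion M = P·e = 29.8×10³ × 220 = 6556000 N·mm.
Critical point at (x, y) = (70, 70) from centroid. f_tx = M·y/J = 250.9 N/mm; f_ty = M·x/J = 250.9 N/mm.
Resultant f_max = √[f_tx² + (f_v + f_ty)²] = √[250.9² + (106.4 + 250.9)²] = 436.6 N/mm.
Capacity per unit length: r_n/Ω = (1/2.0) × 0.6 × 620 × (0.707 × 5) = 657.5 N/mm.
436.6 ≤ 657.5 → adequate.

f_max ≈ 437 N/mm; adequate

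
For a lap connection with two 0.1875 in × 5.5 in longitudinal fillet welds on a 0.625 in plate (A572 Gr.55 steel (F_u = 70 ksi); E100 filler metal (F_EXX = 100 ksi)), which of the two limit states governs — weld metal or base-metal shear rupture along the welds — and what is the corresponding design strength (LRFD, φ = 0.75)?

φR_n ≈ 65.6 kip (weld metal governs)

t_e = 0.707 × 0.1875 = 0.1326 in; L = 11 in.
Weld metal: φR_n = 0.75 × 0.6 × 100 × 0.1326 × 11 = 65.62 kip.
Base metal (shear rupture): φR_n = 0.75 × 0.6 × 70 × 0.625 × 11 = 216.6 kip.
Governing: weld metal.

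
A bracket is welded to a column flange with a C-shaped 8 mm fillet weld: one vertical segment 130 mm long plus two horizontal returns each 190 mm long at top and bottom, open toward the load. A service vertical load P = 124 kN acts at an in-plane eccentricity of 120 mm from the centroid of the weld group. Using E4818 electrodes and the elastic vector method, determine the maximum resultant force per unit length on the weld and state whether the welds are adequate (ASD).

f_max ≈ 753 N/mm; adequate

E48XX → F_EXX = 480 MPa.
Total weld length L_w = 510 mm. Treat welds as unit-width lines.
Centroid: x̄ = 2×190×95 / 510 = 70.78 mm from the vertical weld.
Polar moment about centroid: J = I_x + I_y = [130³/12 + 2×190×65²] + [130×70.78² + 2(190³/12 + 190×24.22²)] = 3806000 mm³.
Direct shear f_v = P/L_w = 124×10³ / 510 = 243.1 N/mm (vertical).
Torsion M = P·e = 124×10³ × 120 = 14880000 N·mm.
Critical point at (x, y) = (119.2, 65) from centroid. f_tx = M·y/J = 254.1 N/mm; f_ty = M·x/J = 466.1 N/mm.
Resultant f_max = √[f_tx² + (f_v + f_ty)²] = √[254.1² + (243.1 + 466.1)²] = 753.4 N/mm.
Capacity per unit length: r_n/Ω = (1/2.0) × 0.6 × 480 × (0.707 × 8) = 814.5 N/mm.
753.4 ≤ 814.5 → adequate.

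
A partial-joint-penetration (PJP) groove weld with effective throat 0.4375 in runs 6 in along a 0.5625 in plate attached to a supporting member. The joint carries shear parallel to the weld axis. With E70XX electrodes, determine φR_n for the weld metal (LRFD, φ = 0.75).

φR_n ≈ 82.7 kips

E70XX → F_EXX = 70 ksi.
Effective throat (given) t_e = 0.4375 in.
A_we = 0.4375 × 6 = 2.625 in².
F_nw = 0.6 F_EXX = 42 ksi.
φR_n = 0.75 × 42 × 2.625 = 82.69 kips.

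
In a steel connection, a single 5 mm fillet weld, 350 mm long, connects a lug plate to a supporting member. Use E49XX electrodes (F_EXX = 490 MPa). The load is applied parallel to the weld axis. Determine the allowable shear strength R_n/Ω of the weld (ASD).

Effective throat t_e = 0.707 × 5 = 3.535 mm.
Total length L = 350 mm; A_we = 3.535 × 350 = 1237 mm².
F_nw = 0.6 F_EXX = 0.6 × 490 = 294 MPa.
R_n = 294 × 1237 × 10⁻³ = 363.8 kN; R_n/Ω = 363.8/2.0 = 181.9 kN.

R_n/Ω ≈ 182 kN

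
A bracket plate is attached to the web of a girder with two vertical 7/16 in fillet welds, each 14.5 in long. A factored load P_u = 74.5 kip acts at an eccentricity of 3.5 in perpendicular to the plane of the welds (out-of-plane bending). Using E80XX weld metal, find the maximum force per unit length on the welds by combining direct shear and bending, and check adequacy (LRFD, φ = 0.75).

E80XX → F_EXX = 80 ksi.
L_w = 2 × 14.5 = 29 in; section modulus (unit throat) S = 2 × L²/6 = 70.08 in².
Direct shear f_v = P/L_w = 74.5/29 = 2.569 kip/in.
Moment M = P × e = 74.5 × 3.5 = 260.75 kip·in; bending f_b = M/S = 3.721 kip/in.
f_max = √(f_v² + f_b²) = √(2.569² + 3.721²) = 4.521 kip/in.
φr_n = 0.75 × 0.6 × 80 × (0.707 × 0.4375) = 11.14 kip/in → adequate.

f_max ≈ 4.52 kip/in; adequate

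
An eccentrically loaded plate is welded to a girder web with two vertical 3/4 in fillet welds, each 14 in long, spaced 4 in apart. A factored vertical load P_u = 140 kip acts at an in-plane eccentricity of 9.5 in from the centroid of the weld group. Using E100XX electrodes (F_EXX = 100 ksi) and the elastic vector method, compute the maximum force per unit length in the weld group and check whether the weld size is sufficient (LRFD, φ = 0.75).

Total weld length L_w = 28 in. Treat welds as unit-width lines.
Polar moment about centroid: J = 2[d³/12 + d(b/2)²] = 2[14³/12 + 14×2²] = 569.3 in³.
Direct shear f_v = P/L_w = 140 / 28 = 5 kip/in (vertical).
Torsion M = P·e = 140 × 9.5 = 1330 kip·in.
Critical point at (x, y) = (2, 7) from centroid. f_tx = M·y/J = 16.35 kip/in; f_ty = M·x/J = 4.672 kip/in.
Resultant f_max = √[f_tx² + (f_v + f_ty)²] = √[16.35² + (5 + 4.672)²] = 19 kip/in.
Capacity per unit length: φr_n = 0.75 × 0.6 × 100 × (0.707 × 0.75) = 23.86 kip/in.
19 ≤ 23.86 → adequate.

f_max ≈ 19 kip/in; adequate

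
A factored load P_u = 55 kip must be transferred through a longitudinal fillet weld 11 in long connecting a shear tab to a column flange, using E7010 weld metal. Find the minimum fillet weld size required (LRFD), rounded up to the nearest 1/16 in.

E70XX → F_EXX = 70 ksi.
Total weld length L = 11 in.
Required throat t_e = P_u / (φ × 0.6 F_EXX × L) = 55 / (0.75 × 0.6 × 70 × 11) = 0.1587 in.
Required leg w = t_e / 0.707 = 0.2245 in → use 1/4 in.

w = 1/4 in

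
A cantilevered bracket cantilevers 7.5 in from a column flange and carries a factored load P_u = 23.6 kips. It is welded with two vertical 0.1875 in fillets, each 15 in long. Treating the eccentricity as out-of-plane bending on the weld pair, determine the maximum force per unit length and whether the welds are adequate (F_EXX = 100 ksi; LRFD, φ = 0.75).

L_w = 2 × 15 = 30 in; section modulus (unit throat) S = 2 × L²/6 = 75 in².
Direct shear f_v = P/L_w = 23.6/30 = 0.7867 kip/in.
Moment M = P × e = 23.6 × 7.5 = 177 kip·in; bending f_b = M/S = 2.36 kip/in.
f_max = √(f_v² + f_b²) = √(0.7867² + 2.36²) = 2.488 kip/in.
φr_n = 0.75 × 0.6 × 100 × (0.707 × 0.1875) = 5.965 kip/in → adequate.

f_max ≈ 2.49 kip/in; adequate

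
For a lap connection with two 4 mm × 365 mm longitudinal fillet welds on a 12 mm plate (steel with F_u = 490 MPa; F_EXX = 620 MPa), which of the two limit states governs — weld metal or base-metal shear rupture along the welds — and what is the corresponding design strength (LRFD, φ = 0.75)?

t_e = 0.707 × 4 = 2.828 mm; L = 730 mm.
Weld metal: φR_n = 0.75 × 0.6 × 620 × 2.828 × 730 × 10⁻³ = 576 kN.
Base metal (shear rupture): φR_n = 0.75 × 0.6 × 490 × 12 × 730 × 10⁻³ = 1932 kN.
Governing: weld metal.

φR_n ≈ 576 kN (weld metal governs)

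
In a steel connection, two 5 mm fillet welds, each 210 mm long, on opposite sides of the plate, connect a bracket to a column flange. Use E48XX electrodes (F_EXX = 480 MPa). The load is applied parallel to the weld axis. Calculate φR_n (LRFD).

φR_n ≈ 321 kN

Effective throat t_e = 0.707 × 5 = 3.535 mm.
Total length L = 420 mm; A_we = 3.535 × 420 = 1485 mm².
F_nw = 0.6 F_EXX = 0.6 × 480 = 288 MPa.
φR_n = 0.75 × 288 × 1485 × 10⁻³ = 320.7 kN.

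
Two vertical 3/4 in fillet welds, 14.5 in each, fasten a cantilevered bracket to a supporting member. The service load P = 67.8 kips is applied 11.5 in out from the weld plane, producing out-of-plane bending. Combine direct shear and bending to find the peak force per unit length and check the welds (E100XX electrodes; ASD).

E100XX → F_EXX = 100 ksi.
L_w = 2 × 14.5 = 29 in; section modulus (unit throat) S = 2 × L²/6 = 70.08 in².
Direct shear f_v = P/L_w = 67.8/29 = 2.338 kip/in.
Moment M = P × e = 67.8 × 11.5 = 779.7 kip·in; bending f_b = M/S = 11.13 kip/in.
f_max = √(f_v² + f_b²) = √(2.338² + 11.13²) = 11.37 kip/in.
r_n/Ω = (1/2.0) × 0.6 × 100 × (0.707 × 0.75) = 15.91 kip/in → adequate.

f_max ≈ 11.4 kip/in; adequate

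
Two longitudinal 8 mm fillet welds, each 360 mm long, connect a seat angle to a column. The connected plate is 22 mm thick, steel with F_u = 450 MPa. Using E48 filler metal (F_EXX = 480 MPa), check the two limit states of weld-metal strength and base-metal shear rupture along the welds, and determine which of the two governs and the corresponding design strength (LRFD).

φR_n ≈ 880 kN (weld metal governs)

t_e = 0.707 × 8 = 5.656 mm; L = 720 mm.
Weld metal: φR_n = 0.75 × 0.6 × 480 × 5.656 × 720 × 10⁻³ = 879.6 kN.
Base metal (shear rupture): φR_n = 0.75 × 0.6 × 450 × 22 × 720 × 10⁻³ = 3208 kN.
Governing: weld metal.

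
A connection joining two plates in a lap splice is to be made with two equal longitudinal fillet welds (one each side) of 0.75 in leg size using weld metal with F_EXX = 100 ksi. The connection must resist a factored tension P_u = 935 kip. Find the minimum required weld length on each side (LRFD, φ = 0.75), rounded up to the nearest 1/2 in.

Throat t_e = 0.707 × 0.75 = 0.5302 in.
φr_n = 0.75 × 0.6 × 100 × 0.5302 = 23.86 kip/in.
L_req = P_u / φr_n = 935 / 23.86 = 39.18 in total.
Per side: 39.18 / 2 = 19.59 in.
Round up → use L = 20 in on each side.

L = 20 in on each side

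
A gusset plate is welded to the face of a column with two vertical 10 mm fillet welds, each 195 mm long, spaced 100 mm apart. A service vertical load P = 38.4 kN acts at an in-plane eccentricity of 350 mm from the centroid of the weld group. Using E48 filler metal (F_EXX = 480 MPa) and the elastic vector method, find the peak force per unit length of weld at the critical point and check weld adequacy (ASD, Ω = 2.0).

Total weld length L_w = 390 mm. Treat welds as unit-width lines.
Polar moment about centroid: J = 2[d³/12 + d(b/2)²] = 2[195³/12 + 195×50²] = 2211000 mm³.
Direct shear f_v = P/L_w = 38.4×10³ / 390 = 98.46 N/mm (vertical).
Torsion M = P·e = 38.4×10³ × 350 = 13440000 N·mm.
Critical point at (x, y) = (50, 97.5) from centroid. f_tx = M·y/J = 592.7 N/mm; f_ty = M·x/J = 304 N/mm.
Resultant f_max = √[f_tx² + (f_v + f_ty)²] = √[592.7² + (98.46 + 304)²] = 716.4 N/mm.
Capacity per unit length: r_n/Ω = (1/2.0) × 0.6 × 480 × (0.707 × 10) = 1018 N/mm.
716.4 ≤ 1018 → adequate.

f_max ≈ 716 N/mm; adequate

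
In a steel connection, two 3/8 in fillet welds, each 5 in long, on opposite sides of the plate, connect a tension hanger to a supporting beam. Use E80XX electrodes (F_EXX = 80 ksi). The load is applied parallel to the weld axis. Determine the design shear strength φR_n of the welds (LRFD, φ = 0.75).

Effective throat t_e = 0.707 × 0.375 = 0.2651 in.
Total length L = 10 in; A_we = 0.2651 × 10 = 2.651 in².
F_nw = 0.6 F_EXX = 0.6 × 80 = 48 ksi.
φR_n = 0.75 × 48 × 2.651 = 95.45 kip.

φR_n ≈ 95.4 kip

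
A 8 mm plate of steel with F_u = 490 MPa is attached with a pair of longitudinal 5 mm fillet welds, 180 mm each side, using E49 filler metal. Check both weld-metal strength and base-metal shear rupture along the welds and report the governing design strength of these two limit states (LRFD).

φR_n ≈ 281 kN (weld metal governs)

E49XX → F_EXX = 490 MPa.
t_e = 0.707 × 5 = 3.535 mm; L = 360 mm.
Weld metal: φR_n = 0.75 × 0.6 × 490 × 3.535 × 360 × 10⁻³ = 280.6 kN.
Base metal (shear rupture): φR_n = 0.75 × 0.6 × 490 × 8 × 360 × 10⁻³ = 635 kN.
Governing: weld metal.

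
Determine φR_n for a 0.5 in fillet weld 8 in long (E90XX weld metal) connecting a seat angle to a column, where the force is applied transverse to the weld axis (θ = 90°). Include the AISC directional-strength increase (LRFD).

E90XX → F_EXX = 90 ksi.
t_e = 0.707 × 0.5 = 0.3535 in; A_we = 0.3535 × 8 = 2.828 in².
Directional factor: 1.0 + 0.5 sin^1.5(90°) = 1.5.
F_nw = 0.6 × 90 × 1.5 = 81 ksi.
φR_n = 0.75 × 81 × 2.828 = 171.8 kip.

φR_n ≈ 172 kip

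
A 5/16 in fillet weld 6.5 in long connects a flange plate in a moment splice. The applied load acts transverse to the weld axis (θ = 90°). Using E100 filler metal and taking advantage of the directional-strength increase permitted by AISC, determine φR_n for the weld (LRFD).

φR_n ≈ 96.9 kips

E100XX → F_EXX = 100 ksi.
t_e = 0.707 × 0.3125 = 0.2209 in; A_we = 0.2209 × 6.5 = 1.436 in².
Directional factor: 1.0 + 0.5 sin^1.5(90°) = 1.5.
F_nw = 0.6 × 100 × 1.5 = 90 ksi.
φR_n = 0.75 × 90 × 1.436 = 96.94 kips.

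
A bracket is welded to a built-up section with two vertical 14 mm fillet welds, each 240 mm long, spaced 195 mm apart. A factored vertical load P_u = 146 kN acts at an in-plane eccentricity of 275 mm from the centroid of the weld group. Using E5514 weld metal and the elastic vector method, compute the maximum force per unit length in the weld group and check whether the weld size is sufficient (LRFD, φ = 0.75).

f_max ≈ 1120 N/mm; adequate

E55XX → F_EXX = 550 MPa.
Total weld length L_w = 480 mm. Treat welds as unit-width lines.
Polar moment about centroid: J = 2[d³/12 + d(b/2)²] = 2[240³/12 + 240×97.5²] = 6867000 mm³.
Direct shear f_v = P/L_w = 146×10³ / 480 = 304.2 N/mm (vertical).
Torsion M = P·e = 146×10³ × 275 = 40150000 N·mm.
Critical point at (x, y) = (97.5, 120) from centroid. f_tx = M·y/J = 701.6 N/mm; f_ty = M·x/J = 570.1 N/mm.
Resultant f_max = √[f_tx² + (f_v + f_ty)²] = √[701.6² + (304.2 + 570.1)²] = 1121 N/mm.
Capacity per unit length: φr_n = 0.75 × 0.6 × 550 × (0.707 × 14) = 2450 N/mm.
1121 ≤ 2450 → adequate.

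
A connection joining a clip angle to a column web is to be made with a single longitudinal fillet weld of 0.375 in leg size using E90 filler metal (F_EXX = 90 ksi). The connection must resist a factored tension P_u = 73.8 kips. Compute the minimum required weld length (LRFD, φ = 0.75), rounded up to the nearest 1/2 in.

Throat t_e = 0.707 × 0.375 = 0.2651 in.
φr_n = 0.75 × 0.6 × 90 × 0.2651 = 10.74 kips/in.
L_req = P_u / φr_n = 73.8 / 10.74 = 6.873 in total.
Round up → use L = 7 in.

L = 7 in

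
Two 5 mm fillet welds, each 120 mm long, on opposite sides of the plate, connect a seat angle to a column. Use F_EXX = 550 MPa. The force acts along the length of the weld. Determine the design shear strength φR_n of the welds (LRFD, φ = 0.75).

φR_n ≈ 210 kN

Effective throat t_e = 0.707 × 5 = 3.535 mm.
Total length L = 240 mm; A_we = 3.535 × 240 = 848.4 mm².
F_nw = 0.6 F_EXX = 0.6 × 550 = 330 MPa.
φR_n = 0.75 × 330 × 848.4 × 10⁻³ = 210 kN.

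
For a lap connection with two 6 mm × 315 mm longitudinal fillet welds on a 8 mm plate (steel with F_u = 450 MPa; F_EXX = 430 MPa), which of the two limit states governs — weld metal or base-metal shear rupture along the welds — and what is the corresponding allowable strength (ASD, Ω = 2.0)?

R_n/Ω ≈ 345 kN (weld metal governs)

t_e = 0.707 × 6 = 4.242 mm; L = 630 mm.
Weld metal: R_n/Ω = (1/2.0) × 0.6 × 430 × 4.242 × 630 × 10⁻³ = 344.7 kN.
Base metal (shear rupture): R_n/Ω = (1/2.0) × 0.6 × 450 × 8 × 630 × 10⁻³ = 680.4 kN.
Governing: weld metal.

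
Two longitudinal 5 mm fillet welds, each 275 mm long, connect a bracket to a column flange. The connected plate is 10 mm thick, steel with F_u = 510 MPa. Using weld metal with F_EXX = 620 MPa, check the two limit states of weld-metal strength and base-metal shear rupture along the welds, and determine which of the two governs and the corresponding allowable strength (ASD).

t_e = 0.707 × 5 = 3.535 mm; L = 550 mm.
Weld metal: R_n/Ω = (1/2.0) × 0.6 × 620 × 3.535 × 550 × 10⁻³ = 361.6 kN.
Base metal (shear rupture): R_n/Ω = (1/2.0) × 0.6 × 510 × 10 × 550 × 10⁻³ = 841.5 kN.
Governing: weld metal.

R_n/Ω ≈ 362 kN (weld metal governs)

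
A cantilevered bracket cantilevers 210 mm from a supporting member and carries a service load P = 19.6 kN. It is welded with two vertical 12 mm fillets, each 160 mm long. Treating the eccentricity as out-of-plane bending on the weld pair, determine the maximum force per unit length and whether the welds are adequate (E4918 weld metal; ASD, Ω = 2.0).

E49XX → F_EXX = 490 MPa.
L_w = 2 × 160 = 320 mm; section modulus (unit throat) S = 2 × L²/6 = 8533 mm².
Direct shear f_v = P/L_w = 19.6×10³/320 = 61.25 N/mm.
Moment M = P × e = 19.6×10³ × 210 = 4116000 N·mm; bending f_b = M/S = 482.3 N/mm.
f_max = √(f_v² + f_b²) = √(61.25² + 482.3²) = 486.2 N/mm.
r_n/Ω = (1/2.0) × 0.6 × 490 × (0.707 × 12) = 1247 N/mm → adequate.

f_max ≈ 486 N/mm; adequate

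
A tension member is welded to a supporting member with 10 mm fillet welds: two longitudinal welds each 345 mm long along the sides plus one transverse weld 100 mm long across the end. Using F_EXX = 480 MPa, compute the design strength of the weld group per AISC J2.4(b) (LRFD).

t_e = 0.707 × 10 = 7.07 mm.
R_nwl = 0.6 × 480 × 7.07 × 690 × 10⁻³ = 1405 kN (longitudinal, 2 welds).
R_nwt = 0.6 × 480 × 7.07 × 100 × 10⁻³ = 203.6 kN (transverse, base value).
(i) R_nwl + R_nwt = 1609 kN; (ii) 0.85 R_nwl + 1.5 R_nwt = 1500 kN.
R_n = max = 1609 kN [governs: (i)]; φR_n = 1206 kN.

φR_n ≈ 1210 kN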